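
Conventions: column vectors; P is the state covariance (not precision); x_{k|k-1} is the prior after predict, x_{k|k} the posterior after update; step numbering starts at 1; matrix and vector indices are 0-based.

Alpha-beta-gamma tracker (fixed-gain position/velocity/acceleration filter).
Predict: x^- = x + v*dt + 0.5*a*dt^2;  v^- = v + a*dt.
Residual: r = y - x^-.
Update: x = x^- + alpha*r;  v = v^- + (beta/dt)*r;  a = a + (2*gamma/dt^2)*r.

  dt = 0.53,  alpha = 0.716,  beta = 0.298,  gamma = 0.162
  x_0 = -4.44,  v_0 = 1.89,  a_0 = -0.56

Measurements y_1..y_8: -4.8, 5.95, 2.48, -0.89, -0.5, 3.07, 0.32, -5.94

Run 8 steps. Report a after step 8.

step 1: x_pred=-3.5170  r=-1.2830  x^+=-4.4356  v^+=0.8718  a^+=-2.0399
step 2: x_pred=-4.2601  r=10.2101  x^+=3.0503  v^+=5.5314  a^+=9.7367
step 3: x_pred=7.3495  r=-4.8695  x^+=3.8629  v^+=7.9539  a^+=4.1201
step 4: x_pred=8.6572  r=-9.5472  x^+=1.8214  v^+=4.7695  a^+=-6.8920
step 5: x_pred=3.3813  r=-3.8813  x^+=0.6023  v^+=-1.0655  a^+=-11.3688
step 6: x_pred=-1.5592  r=4.6292  x^+=1.7553  v^+=-4.4881  a^+=-6.0293
step 7: x_pred=-1.4702  r=1.7902  x^+=-0.1884  v^+=-6.6771  a^+=-3.9644
step 8: x_pred=-4.2841  r=-1.6559  x^+=-5.4697  v^+=-9.7093  a^+=-5.8744

a_post = -5.8744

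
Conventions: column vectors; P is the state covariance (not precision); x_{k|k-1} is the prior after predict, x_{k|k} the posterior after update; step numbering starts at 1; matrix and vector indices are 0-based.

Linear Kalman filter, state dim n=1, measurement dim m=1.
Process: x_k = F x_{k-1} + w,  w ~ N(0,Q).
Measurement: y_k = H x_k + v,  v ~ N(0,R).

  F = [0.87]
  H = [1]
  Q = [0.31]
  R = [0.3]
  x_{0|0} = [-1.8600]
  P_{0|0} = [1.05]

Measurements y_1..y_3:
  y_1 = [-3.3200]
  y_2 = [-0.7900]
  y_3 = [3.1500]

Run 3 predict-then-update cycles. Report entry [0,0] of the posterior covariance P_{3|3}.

step 1: x^-=[-1.6182]  P^-=[1.1047]  S=[1.4047]  K=[0.7864]  nu=[-1.7018]  x^+=[-2.9566]  P^+=[0.2359]
step 2: x^-=[-2.5722]  P^-=[0.4886]  S=[0.7886]  K=[0.6196]  nu=[1.7822]  x^+=[-1.4680]  P^+=[0.1859]
step 3: x^-=[-1.2772]  P^-=[0.4507]  S=[0.7507]  K=[0.6004]  nu=[4.4272]  x^+=[1.3807]  P^+=[0.1801]

P_post[0,0] = 0.1801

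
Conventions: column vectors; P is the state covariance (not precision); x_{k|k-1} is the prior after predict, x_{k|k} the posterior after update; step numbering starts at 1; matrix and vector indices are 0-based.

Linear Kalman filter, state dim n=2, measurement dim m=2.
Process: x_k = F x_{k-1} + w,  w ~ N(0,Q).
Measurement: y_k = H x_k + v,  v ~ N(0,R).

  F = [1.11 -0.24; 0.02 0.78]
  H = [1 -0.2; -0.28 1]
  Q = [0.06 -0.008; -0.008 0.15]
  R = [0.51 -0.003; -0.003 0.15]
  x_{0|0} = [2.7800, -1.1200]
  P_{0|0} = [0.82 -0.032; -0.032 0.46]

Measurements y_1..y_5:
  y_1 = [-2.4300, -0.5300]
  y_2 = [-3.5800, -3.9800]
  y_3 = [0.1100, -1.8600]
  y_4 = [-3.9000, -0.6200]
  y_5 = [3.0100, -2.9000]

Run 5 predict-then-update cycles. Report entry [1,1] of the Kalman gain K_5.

K[1,1] = 0.5629

step 1: x^-=[3.3546, -0.8180]  P^-=[1.1139 -0.1035; -0.1035 0.4292]  S=[1.6824 -0.5100; -0.5100 0.7245]  K=[0.6364 -0.1254; 0.1007 0.7033]  nu=[-5.9482, 1.2273]  x^+=[-0.5845, -0.5536]  P^+=[0.3398 0.0744; 0.0744 0.1260]
step 2: x^-=[-0.5159, -0.4435]  P^-=[0.4463 0.0400; 0.0400 0.2291]  S=[0.9494 -0.1315; -0.1315 0.3917]  K=[0.4526 -0.0648; 0.0744 0.5813]  nu=[-3.1528, -3.6809]  x^+=[-1.7043, -2.8180]  P^+=[0.2424 0.0568; 0.0568 0.1029]
step 3: x^-=[-1.2155, -2.2322]  P^-=[0.3343 0.0270; 0.0270 0.2145]  S=[0.8421 -0.1110; -0.1110 0.3755]  K=[0.3821 -0.0644; 0.0559 0.5675]  nu=[0.8790, 0.0318]  x^+=[-0.8816, -2.1649]  P^+=[0.2044 0.0464; 0.0464 0.0979]
step 4: x^-=[-0.4590, -1.7063]  P^-=[0.2927 0.0182; 0.0182 0.2111]  S=[0.8039 -0.1080; -0.1080 0.3739]  K=[0.3503 -0.0694; 0.0459 0.5643]  nu=[-3.7822, 0.9578]  x^+=[-1.8503, -1.3393]  P^+=[0.1870 0.0409; 0.0409 0.0960]
step 5: x^-=[-1.7324, -1.0817]  P^-=[0.2742 0.0134; 0.0134 0.2097]  S=[0.7872 -0.1076; -0.1076 0.3737]  K=[0.3349 -0.0732; 0.0406 0.5629]  nu=[4.5260, -2.3034]  x^+=[-0.0482, -2.1942]  P^+=[0.1786 0.0380; 0.0380 0.0950]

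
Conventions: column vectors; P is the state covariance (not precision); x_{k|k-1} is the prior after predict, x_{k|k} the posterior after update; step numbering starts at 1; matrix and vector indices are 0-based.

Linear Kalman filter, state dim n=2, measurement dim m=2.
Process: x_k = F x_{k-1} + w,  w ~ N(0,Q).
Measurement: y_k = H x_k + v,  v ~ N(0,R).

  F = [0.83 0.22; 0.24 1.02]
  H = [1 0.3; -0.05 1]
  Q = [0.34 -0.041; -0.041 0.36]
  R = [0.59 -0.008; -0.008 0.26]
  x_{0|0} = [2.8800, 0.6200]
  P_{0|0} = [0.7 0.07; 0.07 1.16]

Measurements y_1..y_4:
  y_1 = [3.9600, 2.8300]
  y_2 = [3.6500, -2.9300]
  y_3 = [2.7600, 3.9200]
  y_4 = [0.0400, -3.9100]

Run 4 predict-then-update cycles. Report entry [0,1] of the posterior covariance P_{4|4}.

P_post[0,1] = -0.0103

step 1: x^-=[2.5268, 1.3236]  P^-=[0.9039 0.4217; 0.4217 1.6415]  S=[1.8947 0.8546; 0.8546 1.8615]  K=[0.5708 -0.0598; 0.1133 0.8184]  nu=[1.0361, 1.6327]  x^+=[3.0206, 2.7773]  P^+=[0.3382 -0.0032; -0.0032 0.2117]
step 2: x^-=[3.1181, 3.5578]  P^-=[0.5821 0.0710; 0.0710 0.5982]  S=[1.2685 0.2123; 0.2123 0.8525]  K=[0.4878 -0.0723; 0.0842 0.6765]  nu=[-0.5354, -6.3319]  x^+=[3.3148, -0.7709]  P^+=[0.2908 -0.0082; -0.0082 0.1748]
step 3: x^-=[2.5817, 0.0092]  P^-=[0.5458 0.0488; 0.0488 0.5546]  S=[1.2150 0.1792; 0.1792 0.8111]  K=[0.4728 -0.0779; 0.0793 0.6633]  nu=[0.1756, 4.0399]  x^+=[2.3500, 2.7026]  P^+=[0.2825 -0.0099; -0.0099 0.1713]
step 4: x^-=[2.5451, 3.3207]  P^-=[0.5393 0.0448; 0.0448 0.5497]  S=[1.2057 0.1741; 0.1741 0.8065]  K=[0.4699 -0.0793; 0.0784 0.6618]  nu=[-3.5012, -7.1034]  x^+=[1.4630, -1.6550]  P^+=[0.2810 -0.0103; -0.0103 0.1709]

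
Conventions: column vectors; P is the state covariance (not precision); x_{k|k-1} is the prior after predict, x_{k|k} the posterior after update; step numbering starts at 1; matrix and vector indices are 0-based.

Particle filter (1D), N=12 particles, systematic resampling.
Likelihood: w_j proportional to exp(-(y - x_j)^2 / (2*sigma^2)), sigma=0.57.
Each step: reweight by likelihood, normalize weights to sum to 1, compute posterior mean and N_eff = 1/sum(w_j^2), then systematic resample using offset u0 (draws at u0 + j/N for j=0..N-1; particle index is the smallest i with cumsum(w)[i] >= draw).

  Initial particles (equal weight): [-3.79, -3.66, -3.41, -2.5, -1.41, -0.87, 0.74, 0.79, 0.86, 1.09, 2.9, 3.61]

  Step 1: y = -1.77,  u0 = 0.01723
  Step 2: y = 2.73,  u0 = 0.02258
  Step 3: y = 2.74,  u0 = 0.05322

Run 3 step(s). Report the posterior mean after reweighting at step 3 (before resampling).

step 1: w=[0.0012, 0.0026, 0.0102, 0.2807, 0.5221, 0.1832, 0.0000, 0.0000, 0.0000, 0.0000, 0.0000, 0.0000]  mean=-1.6458  Neff=2.5973  idx=[3, 3, 3, 3, 4, 4, 4, 4, 4, 4, 5, 5]
step 2: w=[0.0000, 0.0000, 0.0000, 0.0000, 0.0008, 0.0008, 0.0008, 0.0008, 0.0008, 0.0008, 0.4976, 0.4976]  mean=-0.8726  Neff=2.0193  idx=[10, 10, 10, 10, 10, 10, 11, 11, 11, 11, 11, 11]
step 3: w=[0.0833, 0.0833, 0.0833, 0.0833, 0.0833, 0.0833, 0.0833, 0.0833, 0.0833, 0.0833, 0.0833, 0.0833]  mean=-0.8700  Neff=12.0000  idx=[0, 1, 2, 3, 4, 5, 6, 7, 8, 9, 10, 11]

post_mean = -0.8700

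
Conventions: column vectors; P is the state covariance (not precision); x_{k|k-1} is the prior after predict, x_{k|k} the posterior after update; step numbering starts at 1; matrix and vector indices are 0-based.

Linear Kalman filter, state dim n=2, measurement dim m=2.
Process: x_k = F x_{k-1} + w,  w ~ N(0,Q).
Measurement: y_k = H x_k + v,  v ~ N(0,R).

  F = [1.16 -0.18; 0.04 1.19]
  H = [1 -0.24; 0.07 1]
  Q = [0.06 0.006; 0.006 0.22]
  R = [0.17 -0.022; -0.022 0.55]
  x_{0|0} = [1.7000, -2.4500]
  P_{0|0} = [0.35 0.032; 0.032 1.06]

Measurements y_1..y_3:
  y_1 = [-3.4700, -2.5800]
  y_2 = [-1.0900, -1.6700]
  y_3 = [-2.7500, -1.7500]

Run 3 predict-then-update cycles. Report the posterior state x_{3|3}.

x_post = [-2.5769, -1.6586]

step 1: x^-=[2.4130, -2.8475]  P^-=[0.5519 -0.1609; -0.1609 1.7247]  S=[0.8985 -0.5555; -0.5555 2.2549]  K=[0.7358 0.1270; -0.2005 0.7105]  nu=[-6.5664, 0.0986]  x^+=[-2.4060, -1.4609]  P^+=[0.1329 0.0444; 0.0444 0.3921]
step 2: x^-=[-2.5280, -1.8347]  P^-=[0.2331 -0.0109; -0.0109 0.7797]  S=[0.4532 -0.2035; -0.2035 1.3293]  K=[0.5604 0.0899; -0.1866 0.5574]  nu=[0.9977, 0.3417]  x^+=[-1.9382, -1.8304]  P^+=[0.1005 0.0301; 0.0301 0.3086]
step 3: x^-=[-1.9189, -2.2557]  P^-=[0.1927 -0.0141; -0.0141 0.6600]  S=[0.4075 -0.1808; -0.1808 1.2089]  K=[0.5151 0.0765; -0.1944 0.5160]  nu=[-1.3725, 0.6401]  x^+=[-2.5769, -1.6586]  P^+=[0.0917 0.0243; 0.0243 0.2864]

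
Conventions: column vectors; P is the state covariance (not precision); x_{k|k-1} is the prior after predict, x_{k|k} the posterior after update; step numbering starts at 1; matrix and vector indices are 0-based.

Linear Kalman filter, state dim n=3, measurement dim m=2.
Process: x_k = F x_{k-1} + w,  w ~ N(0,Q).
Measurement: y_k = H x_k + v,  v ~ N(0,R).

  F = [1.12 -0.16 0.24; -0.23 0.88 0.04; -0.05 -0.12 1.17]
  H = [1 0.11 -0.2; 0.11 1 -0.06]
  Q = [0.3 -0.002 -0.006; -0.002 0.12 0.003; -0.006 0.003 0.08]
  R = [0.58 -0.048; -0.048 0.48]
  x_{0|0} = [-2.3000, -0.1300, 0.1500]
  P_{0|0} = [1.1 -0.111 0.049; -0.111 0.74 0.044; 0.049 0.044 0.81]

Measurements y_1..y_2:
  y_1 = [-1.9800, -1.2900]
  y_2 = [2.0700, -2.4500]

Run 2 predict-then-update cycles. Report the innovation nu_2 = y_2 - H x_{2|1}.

innov = [4.2315, -2.2284]

step 1: x^-=[-2.5192, 0.4206, 0.3061]  P^-=[1.8082 -0.4868 0.2422; -0.4868 0.7997 0.0090; 0.2422 0.0090 1.1828]  S=[2.2408 -0.2613; -0.2613 1.1944]  K=[0.7511 -0.0888; -0.1088 0.6004; -0.0005 -0.0296]  nu=[0.5542, -1.4151]  x^+=[-1.9773, -0.4893, 0.3478]  P^+=[0.4999 -0.1196 0.2341; -0.1196 0.3084 0.0309; 0.2341 0.0309 1.1818]
step 2: x^-=[-2.0528, 0.0381, 0.5645]  P^-=[1.1693 -0.2813 0.6161; -0.2813 0.4335 0.0017; 0.6161 0.0017 1.6659]  S=[1.5128 -0.1872; -0.1872 0.8634]  K=[0.6616 -0.0761; -0.0996 0.4445; 0.1878 0.0054]  nu=[4.2315, -2.2284]  x^+=[0.9165, -1.3740, 1.3472]  P^+=[0.4832 -0.0959 0.4265; -0.0959 0.2313 0.0435; 0.4265 0.0435 1.6129]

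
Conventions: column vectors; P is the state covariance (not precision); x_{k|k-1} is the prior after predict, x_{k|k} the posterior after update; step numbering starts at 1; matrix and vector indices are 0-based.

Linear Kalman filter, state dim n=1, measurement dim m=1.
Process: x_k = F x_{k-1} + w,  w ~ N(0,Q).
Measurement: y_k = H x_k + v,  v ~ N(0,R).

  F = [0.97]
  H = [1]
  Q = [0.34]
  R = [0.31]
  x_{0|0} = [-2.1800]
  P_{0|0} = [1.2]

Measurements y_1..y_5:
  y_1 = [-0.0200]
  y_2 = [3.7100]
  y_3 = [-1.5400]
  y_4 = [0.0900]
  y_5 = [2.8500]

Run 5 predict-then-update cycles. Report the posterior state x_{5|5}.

step 1: x^-=[-2.1146]  P^-=[1.4691]  S=[1.7791]  K=[0.8258]  nu=[2.0946]  x^+=[-0.3850]  P^+=[0.2560]
step 2: x^-=[-0.3734]  P^-=[0.5809]  S=[0.8909]  K=[0.6520]  nu=[4.0834]  x^+=[2.2890]  P^+=[0.2021]
step 3: x^-=[2.2204]  P^-=[0.5302]  S=[0.8402]  K=[0.6310]  nu=[-3.7604]  x^+=[-0.1525]  P^+=[0.1956]
step 4: x^-=[-0.1480]  P^-=[0.5241]  S=[0.8341]  K=[0.6283]  nu=[0.2380]  x^+=[0.0016]  P^+=[0.1948]
step 5: x^-=[0.0015]  P^-=[0.5233]  S=[0.8333]  K=[0.6280]  nu=[2.8485]  x^+=[1.7903]  P^+=[0.1947]

x_post = [1.7903]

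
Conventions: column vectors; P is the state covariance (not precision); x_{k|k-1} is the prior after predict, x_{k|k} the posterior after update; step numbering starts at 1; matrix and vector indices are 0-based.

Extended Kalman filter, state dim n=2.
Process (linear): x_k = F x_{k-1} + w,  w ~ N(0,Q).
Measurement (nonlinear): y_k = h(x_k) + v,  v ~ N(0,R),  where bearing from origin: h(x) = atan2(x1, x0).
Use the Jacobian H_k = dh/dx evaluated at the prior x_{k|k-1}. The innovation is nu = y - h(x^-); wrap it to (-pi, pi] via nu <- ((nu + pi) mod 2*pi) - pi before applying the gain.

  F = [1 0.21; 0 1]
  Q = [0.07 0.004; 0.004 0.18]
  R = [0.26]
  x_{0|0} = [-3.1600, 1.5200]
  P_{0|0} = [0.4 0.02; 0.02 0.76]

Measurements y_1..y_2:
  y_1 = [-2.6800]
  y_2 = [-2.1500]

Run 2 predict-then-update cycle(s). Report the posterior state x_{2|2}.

x_post = [-3.4317, -0.2563]

step 1: x^-=[-2.8408, 1.5200]  P^-=[0.5119 0.1836; 0.1836 0.9400]  H_jac=[-0.1464 -0.2737]  S=[0.3561]  K=[-0.3516; -0.7979]  nu=[0.9529]  x^+=[-3.1758, 0.7597]  P^+=[0.4679 0.0837; 0.0837 0.7133]
step 2: x^-=[-3.0163, 0.7597]  P^-=[0.6045 0.2375; 0.2375 0.8933]  H_jac=[-0.0785 -0.3118]  S=[0.3622]  K=[-0.3355; -0.8204]  nu=[1.2383]  x^+=[-3.4317, -0.2563]  P^+=[0.5637 0.1378; 0.1378 0.6495]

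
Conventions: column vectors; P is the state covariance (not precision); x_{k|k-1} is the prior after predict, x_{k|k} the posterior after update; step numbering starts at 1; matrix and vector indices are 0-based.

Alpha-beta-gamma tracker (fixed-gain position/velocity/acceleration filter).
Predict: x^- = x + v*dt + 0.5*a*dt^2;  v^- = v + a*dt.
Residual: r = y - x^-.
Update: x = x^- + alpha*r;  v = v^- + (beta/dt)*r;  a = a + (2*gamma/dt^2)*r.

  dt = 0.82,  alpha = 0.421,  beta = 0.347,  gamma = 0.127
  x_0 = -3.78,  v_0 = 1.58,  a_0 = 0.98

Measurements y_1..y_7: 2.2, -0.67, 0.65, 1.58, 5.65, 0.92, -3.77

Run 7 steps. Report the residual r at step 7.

step 1: x_pred=-2.1549  r=4.3549  x^+=-0.3215  v^+=4.2265  a^+=2.6251
step 2: x_pred=4.0268  r=-4.6968  x^+=2.0494  v^+=4.3915  a^+=0.8509
step 3: x_pred=5.9365  r=-5.2865  x^+=3.7109  v^+=2.8521  a^+=-1.1461
step 4: x_pred=5.6643  r=-4.0843  x^+=3.9448  v^+=0.1839  a^+=-2.6890
step 5: x_pred=3.1916  r=2.4584  x^+=4.2266  v^+=-0.9807  a^+=-1.7603
step 6: x_pred=2.8306  r=-1.9106  x^+=2.0262  v^+=-3.2327  a^+=-2.4820
step 7: x_pred=-1.4590  r=-2.3110  x^+=-2.4319  v^+=-6.2459  a^+=-3.3550

resid = -2.3110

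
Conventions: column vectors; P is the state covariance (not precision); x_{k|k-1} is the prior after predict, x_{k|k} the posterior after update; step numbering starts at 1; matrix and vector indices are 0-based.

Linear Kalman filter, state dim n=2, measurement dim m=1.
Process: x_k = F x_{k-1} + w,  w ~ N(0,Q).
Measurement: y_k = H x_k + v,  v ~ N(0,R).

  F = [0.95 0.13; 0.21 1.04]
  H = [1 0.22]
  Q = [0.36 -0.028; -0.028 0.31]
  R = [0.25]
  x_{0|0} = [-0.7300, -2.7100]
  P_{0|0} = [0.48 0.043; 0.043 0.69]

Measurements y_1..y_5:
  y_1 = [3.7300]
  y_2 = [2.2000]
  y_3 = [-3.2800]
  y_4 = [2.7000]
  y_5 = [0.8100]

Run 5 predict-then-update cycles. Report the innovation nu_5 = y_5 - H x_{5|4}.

step 1: x^-=[-1.0458, -2.9717]  P^-=[0.8155 0.2047; 0.2047 1.0963]  S=[1.2086]  K=[0.7120; 0.3689]  nu=[5.4296]  x^+=[2.8200, -0.9686]  P^+=[0.2028 -0.1128; -0.1128 0.9318]
step 2: x^-=[2.5531, -0.4152]  P^-=[0.5309 0.0240; 0.0240 1.2775]  S=[0.8533]  K=[0.6284; 0.3574]  nu=[-0.2617]  x^+=[2.3886, -0.5087]  P^+=[0.1940 -0.1677; -0.1677 1.1685]
step 3: x^-=[2.2030, -0.0275]  P^-=[0.5134 -0.0016; -0.0016 1.5091]  S=[0.8357]  K=[0.6139; 0.3954]  nu=[-5.4770]  x^+=[-1.1592, -2.1928]  P^+=[0.1984 -0.2044; -0.2044 1.3785]
step 4: x^-=[-1.3863, -2.5240]  P^-=[0.5119 -0.0096; -0.0096 1.7204]  S=[0.8409]  K=[0.6062; 0.4387]  nu=[4.6416]  x^+=[1.4275, -0.4878]  P^+=[0.2029 -0.2332; -0.2332 1.5586]
step 5: x^-=[1.2927, -0.2076]  P^-=[0.5118 -0.0136; -0.0136 1.9029]  S=[0.8479]  K=[0.6001; 0.4777]  nu=[-0.4370]  x^+=[1.0304, -0.4163]  P^+=[0.2065 -0.2566; -0.2566 1.7094]

innov = [-0.4370]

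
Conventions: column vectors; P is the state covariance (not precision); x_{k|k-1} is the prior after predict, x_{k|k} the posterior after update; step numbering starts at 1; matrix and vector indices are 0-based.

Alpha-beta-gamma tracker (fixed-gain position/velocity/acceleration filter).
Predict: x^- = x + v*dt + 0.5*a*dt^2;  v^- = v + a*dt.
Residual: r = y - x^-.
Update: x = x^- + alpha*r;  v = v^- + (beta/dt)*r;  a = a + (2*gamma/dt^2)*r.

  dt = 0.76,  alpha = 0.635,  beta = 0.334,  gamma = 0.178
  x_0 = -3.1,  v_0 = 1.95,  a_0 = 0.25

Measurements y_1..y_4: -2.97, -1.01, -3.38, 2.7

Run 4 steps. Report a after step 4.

step 1: x_pred=-1.5458  r=-1.4242  x^+=-2.4502  v^+=1.5141  a^+=-0.6278
step 2: x_pred=-1.4808  r=0.4708  x^+=-1.1818  v^+=1.2439  a^+=-0.3376
step 3: x_pred=-0.3340  r=-3.0460  x^+=-2.2682  v^+=-0.3514  a^+=-2.2150
step 4: x_pred=-3.1750  r=5.8750  x^+=0.5556  v^+=0.5471  a^+=1.4060

a_post = 1.4060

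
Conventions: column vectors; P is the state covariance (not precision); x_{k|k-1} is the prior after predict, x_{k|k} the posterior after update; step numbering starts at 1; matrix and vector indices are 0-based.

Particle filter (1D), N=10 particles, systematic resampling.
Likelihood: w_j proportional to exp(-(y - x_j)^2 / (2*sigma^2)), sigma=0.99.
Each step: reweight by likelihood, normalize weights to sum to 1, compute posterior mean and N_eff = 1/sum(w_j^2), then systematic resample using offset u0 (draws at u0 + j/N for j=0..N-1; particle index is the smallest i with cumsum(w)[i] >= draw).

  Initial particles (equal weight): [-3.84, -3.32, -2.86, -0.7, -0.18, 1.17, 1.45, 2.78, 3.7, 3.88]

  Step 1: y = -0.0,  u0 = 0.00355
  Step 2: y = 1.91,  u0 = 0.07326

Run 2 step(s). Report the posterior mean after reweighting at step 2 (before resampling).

post_mean = 1.0163

step 1: w=[0.0002, 0.0014, 0.0058, 0.2948, 0.3723, 0.1882, 0.1295, 0.0073, 0.0004, 0.0002]  mean=0.1350  Neff=3.6005  idx=[2, 3, 3, 4, 4, 4, 4, 5, 5, 6]
step 2: w=[0.0000, 0.0107, 0.0107, 0.0371, 0.0371, 0.0371, 0.0371, 0.2605, 0.2605, 0.3092]  mean=1.0163  Neff=4.2177  idx=[4, 7, 7, 7, 8, 8, 8, 9, 9, 9]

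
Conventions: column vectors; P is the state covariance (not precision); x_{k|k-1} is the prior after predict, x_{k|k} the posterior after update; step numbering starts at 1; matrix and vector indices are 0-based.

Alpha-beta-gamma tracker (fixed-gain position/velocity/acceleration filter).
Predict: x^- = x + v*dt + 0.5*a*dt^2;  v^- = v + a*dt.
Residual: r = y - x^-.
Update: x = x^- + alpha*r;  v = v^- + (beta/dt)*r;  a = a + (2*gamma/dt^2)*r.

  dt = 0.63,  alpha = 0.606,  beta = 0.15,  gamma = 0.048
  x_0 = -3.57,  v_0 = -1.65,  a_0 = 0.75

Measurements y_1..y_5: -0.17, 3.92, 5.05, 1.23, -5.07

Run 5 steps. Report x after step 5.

step 1: x_pred=-4.4607  r=4.2907  x^+=-1.8605  v^+=-0.1559  a^+=1.7878
step 2: x_pred=-1.6040  r=5.5240  x^+=1.7436  v^+=2.2856  a^+=3.1239
step 3: x_pred=3.8034  r=1.2466  x^+=4.5589  v^+=4.5505  a^+=3.4254
step 4: x_pred=8.1054  r=-6.8754  x^+=3.9389  v^+=5.0715  a^+=1.7624
step 5: x_pred=7.4837  r=-12.5537  x^+=-0.1238  v^+=3.1928  a^+=-1.2740

x_post = -0.1238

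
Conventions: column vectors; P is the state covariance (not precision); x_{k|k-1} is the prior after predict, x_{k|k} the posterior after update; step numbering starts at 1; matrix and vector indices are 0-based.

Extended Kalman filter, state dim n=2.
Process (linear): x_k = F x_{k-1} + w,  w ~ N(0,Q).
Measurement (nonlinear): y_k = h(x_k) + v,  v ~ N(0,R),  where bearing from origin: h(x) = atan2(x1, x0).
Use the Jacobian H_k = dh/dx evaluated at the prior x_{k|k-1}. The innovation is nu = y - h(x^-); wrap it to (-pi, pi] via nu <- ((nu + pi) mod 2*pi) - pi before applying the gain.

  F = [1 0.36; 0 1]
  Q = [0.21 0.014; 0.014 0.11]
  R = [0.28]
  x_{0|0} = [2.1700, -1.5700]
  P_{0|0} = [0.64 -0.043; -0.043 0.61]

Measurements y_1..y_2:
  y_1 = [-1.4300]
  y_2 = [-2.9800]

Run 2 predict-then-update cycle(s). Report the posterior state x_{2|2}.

x_post = [-1.0226, -2.4744]

step 1: x^-=[1.6048, -1.5700]  P^-=[0.8981 0.1906; 0.1906 0.7200]  H_jac=[0.3115 0.3184]  S=[0.4779]  K=[0.7123; 0.6039]  nu=[-0.6556]  x^+=[1.1378, -1.9659]  P^+=[0.6556 -0.0150; -0.0150 0.5457]
step 2: x^-=[0.4301, -1.9659]  P^-=[0.9255 0.1955; 0.1955 0.6557]  H_jac=[0.4854 0.1062]  S=[0.5257]  K=[0.8942; 0.3130]  nu=[-1.6246]  x^+=[-1.0226, -2.4744]  P^+=[0.5052 0.0483; 0.0483 0.6042]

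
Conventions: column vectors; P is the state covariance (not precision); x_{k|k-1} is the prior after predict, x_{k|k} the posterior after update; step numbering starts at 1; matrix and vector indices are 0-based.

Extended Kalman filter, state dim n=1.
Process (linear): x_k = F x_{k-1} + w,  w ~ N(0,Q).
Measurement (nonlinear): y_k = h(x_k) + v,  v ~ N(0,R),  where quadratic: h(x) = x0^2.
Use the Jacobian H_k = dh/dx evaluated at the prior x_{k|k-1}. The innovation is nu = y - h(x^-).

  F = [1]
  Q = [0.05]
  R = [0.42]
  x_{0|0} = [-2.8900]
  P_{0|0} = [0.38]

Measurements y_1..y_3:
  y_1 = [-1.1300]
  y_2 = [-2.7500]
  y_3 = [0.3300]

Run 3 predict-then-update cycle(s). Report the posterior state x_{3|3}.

x_post = [-0.4634]

step 1: x^-=[-2.8900]  P^-=[0.4300]  H_jac=[-5.7800]  S=[14.7856]  K=[-0.1681]  nu=[-9.4821]  x^+=[-1.2961]  P^+=[0.0122]
step 2: x^-=[-1.2961]  P^-=[0.0622]  H_jac=[-2.5922]  S=[0.8380]  K=[-0.1924]  nu=[-4.4299]  x^+=[-0.4436]  P^+=[0.0312]
step 3: x^-=[-0.4436]  P^-=[0.0812]  H_jac=[-0.8872]  S=[0.4839]  K=[-0.1488]  nu=[0.1332]  x^+=[-0.4634]  P^+=[0.0705]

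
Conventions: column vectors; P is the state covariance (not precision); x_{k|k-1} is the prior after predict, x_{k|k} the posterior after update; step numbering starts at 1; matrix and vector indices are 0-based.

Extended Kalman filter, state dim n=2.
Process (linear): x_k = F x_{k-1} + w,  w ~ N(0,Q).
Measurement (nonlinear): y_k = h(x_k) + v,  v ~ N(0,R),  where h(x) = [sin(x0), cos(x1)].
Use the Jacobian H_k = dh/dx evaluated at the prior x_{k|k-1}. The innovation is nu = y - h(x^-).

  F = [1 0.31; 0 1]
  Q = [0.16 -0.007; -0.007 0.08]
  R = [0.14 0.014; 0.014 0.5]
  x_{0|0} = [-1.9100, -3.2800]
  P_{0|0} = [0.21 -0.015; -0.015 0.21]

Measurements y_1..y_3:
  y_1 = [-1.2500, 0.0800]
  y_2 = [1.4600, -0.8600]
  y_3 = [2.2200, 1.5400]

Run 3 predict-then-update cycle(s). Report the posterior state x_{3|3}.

step 1: x^-=[-2.9268, -3.2800]  P^-=[0.3809 0.0431; 0.0431 0.2900]  H_jac=[-0.9770 0.0000; 0.0000 -0.1380]  S=[0.5036 0.0198; 0.0198 0.5055]  K=[-0.7396 0.0172; -0.0806 -0.0760]  nu=[-1.0369, 1.0704]  x^+=[-2.1415, -3.2777]  P^+=[0.1057 0.0126; 0.0126 0.2836]
step 2: x^-=[-3.1576, -3.2777]  P^-=[0.3008 0.0935; 0.0935 0.3636]  H_jac=[-0.9999 0.0000; 0.0000 -0.1357]  S=[0.4408 0.0267; 0.0267 0.5067]  K=[-0.6831 0.0109; -0.2070 -0.0865]  nu=[1.4440, 0.1307]  x^+=[-4.1426, -3.5879]  P^+=[0.0955 0.0302; 0.0302 0.3399]
step 3: x^-=[-5.2548, -3.5879]  P^-=[0.3069 0.1286; 0.1286 0.4199]  H_jac=[0.5162 0.0000; 0.0000 -0.4317]  S=[0.2218 -0.0147; -0.0147 0.5782]  K=[0.7092 -0.0780; 0.2790 -0.3064]  nu=[1.3635, 2.4420]  x^+=[-4.4784, -3.9557]  P^+=[0.1902 0.0674; 0.0674 0.3459]

x_post = [-4.4784, -3.9557]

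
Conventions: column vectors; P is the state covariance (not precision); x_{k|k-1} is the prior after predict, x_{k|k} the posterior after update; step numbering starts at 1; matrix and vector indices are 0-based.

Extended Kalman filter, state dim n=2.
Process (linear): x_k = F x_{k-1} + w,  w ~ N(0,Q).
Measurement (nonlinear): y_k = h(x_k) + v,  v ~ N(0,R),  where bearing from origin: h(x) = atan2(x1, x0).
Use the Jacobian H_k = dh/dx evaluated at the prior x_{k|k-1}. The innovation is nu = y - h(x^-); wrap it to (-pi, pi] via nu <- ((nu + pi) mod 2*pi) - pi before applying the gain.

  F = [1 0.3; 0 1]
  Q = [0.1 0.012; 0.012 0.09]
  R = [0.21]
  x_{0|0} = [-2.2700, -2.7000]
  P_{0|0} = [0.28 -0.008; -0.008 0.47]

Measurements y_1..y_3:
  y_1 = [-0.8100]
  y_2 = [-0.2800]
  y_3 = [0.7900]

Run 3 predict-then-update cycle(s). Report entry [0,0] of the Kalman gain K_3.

K[0,0] = 0.1761

step 1: x^-=[-3.0800, -2.7000]  P^-=[0.4175 0.1450; 0.1450 0.5600]  H_jac=[0.1609 -0.1836]  S=[0.2311]  K=[0.1755; -0.3439]  nu=[1.6118]  x^+=[-2.7971, -3.2543]  P^+=[0.4104 0.1590; 0.1590 0.5327]
step 2: x^-=[-3.7733, -3.2543]  P^-=[0.6537 0.3308; 0.3308 0.6227]  H_jac=[0.1311 -0.1520]  S=[0.2224]  K=[0.1592; -0.2305]  nu=[2.1499]  x^+=[-3.4310, -3.7499]  P^+=[0.6481 0.3389; 0.3389 0.6108]
step 3: x^-=[-4.5560, -3.7499]  P^-=[1.0064 0.5342; 0.5342 0.7008]  H_jac=[0.1077 -0.1308]  S=[0.2186]  K=[0.1761; -0.1563]  nu=[-3.0402]  x^+=[-5.0913, -3.2746]  P^+=[0.9996 0.5402; 0.5402 0.6955]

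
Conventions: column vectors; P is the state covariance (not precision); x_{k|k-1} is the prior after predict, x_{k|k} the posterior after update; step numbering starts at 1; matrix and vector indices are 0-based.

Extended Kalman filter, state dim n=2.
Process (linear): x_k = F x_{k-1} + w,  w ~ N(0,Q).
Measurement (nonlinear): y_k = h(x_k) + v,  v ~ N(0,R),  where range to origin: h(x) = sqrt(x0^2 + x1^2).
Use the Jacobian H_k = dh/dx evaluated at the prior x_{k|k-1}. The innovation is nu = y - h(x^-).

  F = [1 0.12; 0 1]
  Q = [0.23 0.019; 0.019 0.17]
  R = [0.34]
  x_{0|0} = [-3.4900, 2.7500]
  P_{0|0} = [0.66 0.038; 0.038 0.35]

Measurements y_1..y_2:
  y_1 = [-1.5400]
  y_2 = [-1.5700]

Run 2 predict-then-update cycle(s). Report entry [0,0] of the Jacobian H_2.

step 1: x^-=[-3.1600, 2.7500]  P^-=[0.9042 0.0990; 0.0990 0.5200]  H_jac=[-0.7543 0.6565]  S=[0.9806]  K=[-0.6293; 0.2720]  nu=[-5.7290]  x^+=[0.4453, 1.1918]  P^+=[0.5158 0.2668; 0.2668 0.4475]
step 2: x^-=[0.5883, 1.1918]  P^-=[0.8163 0.3395; 0.3395 0.6175]  H_jac=[0.4426 0.8967]  S=[1.2659]  K=[0.5259; 0.5561]  nu=[-2.8991]  x^+=[-0.9364, -0.4203]  P^+=[0.4662 -0.0307; -0.0307 0.2260]

H_jac[0,0] = 0.4426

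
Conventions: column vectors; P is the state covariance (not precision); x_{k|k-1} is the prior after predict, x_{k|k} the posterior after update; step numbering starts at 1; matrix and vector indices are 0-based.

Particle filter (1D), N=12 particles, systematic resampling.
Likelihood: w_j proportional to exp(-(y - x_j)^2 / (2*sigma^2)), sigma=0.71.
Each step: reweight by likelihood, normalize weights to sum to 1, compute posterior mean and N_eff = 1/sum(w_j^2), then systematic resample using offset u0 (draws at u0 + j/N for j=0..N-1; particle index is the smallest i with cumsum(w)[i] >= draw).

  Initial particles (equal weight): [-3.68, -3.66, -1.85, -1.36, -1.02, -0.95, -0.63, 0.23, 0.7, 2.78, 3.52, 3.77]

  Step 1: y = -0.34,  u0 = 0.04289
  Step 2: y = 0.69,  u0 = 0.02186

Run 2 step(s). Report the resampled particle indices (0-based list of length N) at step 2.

step 1: w=[0.0000, 0.0000, 0.0276, 0.0945, 0.1676, 0.1834, 0.2440, 0.1921, 0.0907, 0.0000, 0.0000, 0.0000]  mean=-0.5708  Neff=5.6788  idx=[3, 4, 4, 5, 5, 5, 6, 6, 6, 7, 7, 8]
step 2: w=[0.0044, 0.0158, 0.0158, 0.0199, 0.0199, 0.0199, 0.0509, 0.0509, 0.0509, 0.2324, 0.2324, 0.2867]  mean=0.1164  Neff=5.0069  idx=[2, 6, 7, 9, 9, 9, 10, 10, 10, 11, 11, 11]

resampled_idx = [2, 6, 7, 9, 9, 9, 10, 10, 10, 11, 11, 11]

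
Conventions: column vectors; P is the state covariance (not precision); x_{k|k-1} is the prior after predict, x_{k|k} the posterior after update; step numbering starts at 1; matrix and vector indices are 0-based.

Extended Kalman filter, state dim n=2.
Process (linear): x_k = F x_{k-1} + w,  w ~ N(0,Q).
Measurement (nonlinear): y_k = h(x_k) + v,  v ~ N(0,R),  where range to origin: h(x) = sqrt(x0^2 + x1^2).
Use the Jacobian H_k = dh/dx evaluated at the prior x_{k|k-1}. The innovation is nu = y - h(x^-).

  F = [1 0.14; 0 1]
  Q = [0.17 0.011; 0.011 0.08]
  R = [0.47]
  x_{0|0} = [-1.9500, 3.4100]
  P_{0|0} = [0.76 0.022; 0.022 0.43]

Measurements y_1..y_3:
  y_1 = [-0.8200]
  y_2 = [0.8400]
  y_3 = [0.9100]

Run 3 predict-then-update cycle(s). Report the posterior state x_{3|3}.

step 1: x^-=[-1.4726, 3.4100]  P^-=[0.9446 0.0932; 0.0932 0.5100]  H_jac=[-0.3965 0.9181]  S=[0.9805]  K=[-0.2947; 0.4398]  nu=[-4.5344]  x^+=[-0.1364, 1.4156]  P^+=[0.8594 0.2203; 0.2203 0.3203]
step 2: x^-=[0.0618, 1.4156]  P^-=[1.0974 0.2761; 0.2761 0.4003]  H_jac=[0.0436 0.9990]  S=[0.8957]  K=[0.3614; 0.4599]  nu=[-0.5769]  x^+=[-0.1467, 1.1502]  P^+=[0.9804 0.1272; 0.1272 0.2108]
step 3: x^-=[0.0143, 1.1502]  P^-=[1.1902 0.1677; 0.1677 0.2908]  H_jac=[0.0124 0.9999]  S=[0.7651]  K=[0.2386; 0.3828]  nu=[-0.2403]  x^+=[-0.0430, 1.0582]  P^+=[1.1466 0.0979; 0.0979 0.1787]

x_post = [-0.0430, 1.0582]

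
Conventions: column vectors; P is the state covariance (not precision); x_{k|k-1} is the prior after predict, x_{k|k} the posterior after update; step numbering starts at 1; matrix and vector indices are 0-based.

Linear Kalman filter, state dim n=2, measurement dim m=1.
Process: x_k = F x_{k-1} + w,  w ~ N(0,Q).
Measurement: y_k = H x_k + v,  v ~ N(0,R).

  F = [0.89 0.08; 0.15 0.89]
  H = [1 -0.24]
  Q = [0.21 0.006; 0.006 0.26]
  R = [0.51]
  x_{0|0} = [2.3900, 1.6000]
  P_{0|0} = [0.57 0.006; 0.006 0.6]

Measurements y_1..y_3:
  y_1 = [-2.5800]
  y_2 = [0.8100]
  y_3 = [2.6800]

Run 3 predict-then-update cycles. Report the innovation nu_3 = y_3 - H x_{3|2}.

innov = [2.4251]

step 1: x^-=[2.2551, 1.7825]  P^-=[0.6662 0.1296; 0.1296 0.7497]  S=[1.1571]  K=[0.5488; -0.0435]  nu=[-4.4073]  x^+=[-0.1638, 1.9740]  P^+=[0.3176 0.1572; 0.1572 0.7475]
step 2: x^-=[0.0122, 1.7323]  P^-=[0.4888 0.2281; 0.2281 0.9012]  S=[0.9412]  K=[0.4612; 0.0125]  nu=[1.2136]  x^+=[0.5718, 1.7475]  P^+=[0.2886 0.2226; 0.2226 0.9011]
step 3: x^-=[0.6487, 1.6410]  P^-=[0.4761 0.2877; 0.2877 1.0397]  S=[0.9079]  K=[0.4483; 0.0421]  nu=[2.4251]  x^+=[1.7360, 1.7430]  P^+=[0.2936 0.2706; 0.2706 1.0381]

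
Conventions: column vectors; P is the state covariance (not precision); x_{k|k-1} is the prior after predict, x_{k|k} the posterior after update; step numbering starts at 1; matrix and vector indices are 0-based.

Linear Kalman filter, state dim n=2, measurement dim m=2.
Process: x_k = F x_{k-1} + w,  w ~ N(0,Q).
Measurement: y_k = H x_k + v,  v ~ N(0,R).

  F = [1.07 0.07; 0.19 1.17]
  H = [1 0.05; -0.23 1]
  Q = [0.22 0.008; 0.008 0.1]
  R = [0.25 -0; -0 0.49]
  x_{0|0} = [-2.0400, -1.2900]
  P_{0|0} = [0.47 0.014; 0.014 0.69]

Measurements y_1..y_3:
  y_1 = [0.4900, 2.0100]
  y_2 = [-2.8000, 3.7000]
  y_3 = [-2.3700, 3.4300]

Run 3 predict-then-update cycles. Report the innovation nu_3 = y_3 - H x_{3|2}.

step 1: x^-=[-2.2731, -1.8969]  P^-=[0.7636 0.1778; 0.1778 1.0677]  S=[1.0340 0.0535; 0.0535 1.5163]  K=[0.7483 -0.0250; 0.1889 0.6705]  nu=[2.8579, 3.3841]  x^+=[-0.2189, 0.9120]  P^+=[0.1856 0.0304; 0.0304 0.3356]
step 2: x^-=[-0.1704, 1.0254]  P^-=[0.4387 0.1117; 0.1117 0.5796]  S=[0.7013 0.0385; 0.0385 1.0414]  K=[0.6342 -0.0131; 0.1718 0.5255]  nu=[-2.6809, 2.6354]  x^+=[-1.9050, 1.9499]  P^+=[0.1571 0.0297; 0.0297 0.2643]
step 3: x^-=[-1.9019, 1.9194]  P^-=[0.4056 0.0992; 0.0992 0.4807]  S=[0.6667 0.0288; 0.0288 0.9466]  K=[0.6163 -0.0125; 0.1641 0.4788]  nu=[-0.5641, 1.0732]  x^+=[-2.2630, 2.3406]  P^+=[0.1526 0.0290; 0.0290 0.2413]

innov = [-0.5641, 1.0732]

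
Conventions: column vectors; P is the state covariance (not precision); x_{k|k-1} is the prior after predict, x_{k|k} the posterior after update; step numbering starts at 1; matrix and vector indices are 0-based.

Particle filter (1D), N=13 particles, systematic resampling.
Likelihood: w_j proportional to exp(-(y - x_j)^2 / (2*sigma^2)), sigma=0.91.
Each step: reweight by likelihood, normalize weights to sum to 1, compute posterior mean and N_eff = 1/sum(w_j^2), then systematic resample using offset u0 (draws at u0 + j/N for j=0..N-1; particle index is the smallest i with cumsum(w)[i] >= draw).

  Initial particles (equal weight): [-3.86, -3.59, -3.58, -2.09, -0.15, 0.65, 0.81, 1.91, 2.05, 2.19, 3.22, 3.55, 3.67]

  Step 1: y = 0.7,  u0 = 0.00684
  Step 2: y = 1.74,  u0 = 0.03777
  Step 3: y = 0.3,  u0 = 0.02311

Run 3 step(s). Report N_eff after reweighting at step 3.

N_eff = 9.7142

step 1: w=[0.0000, 0.0000, 0.0000, 0.0025, 0.1753, 0.2707, 0.2692, 0.1120, 0.0902, 0.0710, 0.0059, 0.0020, 0.0013]  mean=0.9476  Neff=4.9451  idx=[4, 4, 4, 5, 5, 5, 6, 6, 6, 6, 7, 8, 9]
step 2: w=[0.0165, 0.0165, 0.0165, 0.0698, 0.0698, 0.0698, 0.0848, 0.0848, 0.0848, 0.0848, 0.1405, 0.1349, 0.1265]  mean=1.2253  Neff=10.1914  idx=[2, 3, 5, 6, 7, 7, 8, 9, 10, 10, 11, 12, 12]
step 3: w=[0.1131, 0.1187, 0.1187, 0.1093, 0.1093, 0.1093, 0.1093, 0.1093, 0.0267, 0.0267, 0.0201, 0.0148, 0.0148]  mean=0.7880  Neff=9.7142  idx=[0, 0, 1, 2, 2, 3, 4, 4, 5, 6, 7, 7, 9]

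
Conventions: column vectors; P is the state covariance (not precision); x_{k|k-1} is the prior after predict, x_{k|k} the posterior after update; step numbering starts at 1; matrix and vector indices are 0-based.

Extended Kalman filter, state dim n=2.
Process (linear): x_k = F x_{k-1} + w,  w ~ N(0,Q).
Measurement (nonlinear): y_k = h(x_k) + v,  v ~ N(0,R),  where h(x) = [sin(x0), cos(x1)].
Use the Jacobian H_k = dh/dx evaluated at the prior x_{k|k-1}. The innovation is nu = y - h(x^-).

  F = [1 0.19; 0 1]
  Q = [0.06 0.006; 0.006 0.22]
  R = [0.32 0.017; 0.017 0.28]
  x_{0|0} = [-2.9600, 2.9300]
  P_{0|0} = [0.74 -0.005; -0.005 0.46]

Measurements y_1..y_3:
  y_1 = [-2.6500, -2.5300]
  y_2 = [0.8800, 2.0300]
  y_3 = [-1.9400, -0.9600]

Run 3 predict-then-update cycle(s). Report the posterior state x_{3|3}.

x_post = [2.2493, 6.3723]

step 1: x^-=[-2.4033, 2.9300]  P^-=[0.8147 0.0884; 0.0884 0.6800]  H_jac=[-0.7396 0.0000; 0.0000 -0.2100]  S=[0.7657 0.0307; 0.0307 0.3100]  K=[-0.7877 0.0182; -0.0672 -0.4540]  nu=[-1.9770, -1.5523]  x^+=[-0.8743, 3.7676]  P^+=[0.3404 0.0395; 0.0395 0.6108]
step 2: x^-=[-0.1584, 3.7676]  P^-=[0.4374 0.1615; 0.1615 0.8308]  H_jac=[0.9875 0.0000; 0.0000 0.5859]  S=[0.7466 0.1105; 0.1105 0.5652]  K=[0.5703 0.0560; 0.0888 0.8439]  nu=[1.0378, 2.8404]  x^+=[0.5925, 6.2566]  P^+=[0.1858 0.0433; 0.0433 0.4059]
step 3: x^-=[1.7813, 6.2566]  P^-=[0.2769 0.1264; 0.1264 0.6259]  H_jac=[-0.2089 0.0000; 0.0000 0.0265]  S=[0.3321 0.0163; 0.0163 0.2804]  K=[-0.1753 0.0222; -0.0827 0.0641]  nu=[-2.9179, -1.9596]  x^+=[2.2493, 6.3723]  P^+=[0.2667 0.1214; 0.1214 0.6226]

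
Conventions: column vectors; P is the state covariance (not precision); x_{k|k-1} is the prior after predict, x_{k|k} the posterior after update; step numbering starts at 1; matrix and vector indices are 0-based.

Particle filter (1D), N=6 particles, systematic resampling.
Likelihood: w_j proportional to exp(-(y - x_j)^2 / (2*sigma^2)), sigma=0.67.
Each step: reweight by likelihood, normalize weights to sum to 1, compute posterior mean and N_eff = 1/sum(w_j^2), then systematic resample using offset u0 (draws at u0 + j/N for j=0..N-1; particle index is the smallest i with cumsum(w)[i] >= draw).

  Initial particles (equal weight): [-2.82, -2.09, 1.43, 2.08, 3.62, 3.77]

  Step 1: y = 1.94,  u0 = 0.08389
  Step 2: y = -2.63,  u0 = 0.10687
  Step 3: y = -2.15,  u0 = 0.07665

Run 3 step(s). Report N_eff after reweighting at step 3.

N_eff = 6.0000

step 1: w=[0.0000, 0.0000, 0.4172, 0.5454, 0.0240, 0.0134]  mean=1.8684  Neff=2.1175  idx=[2, 2, 3, 3, 3, 3]
step 2: w=[0.4983, 0.4983, 0.0009, 0.0009, 0.0009, 0.0009]  mean=1.4323  Neff=2.0140  idx=[0, 0, 0, 1, 1, 1]
step 3: w=[0.1667, 0.1667, 0.1667, 0.1667, 0.1667, 0.1667]  mean=1.4300  Neff=6.0000  idx=[0, 1, 2, 3, 4, 5]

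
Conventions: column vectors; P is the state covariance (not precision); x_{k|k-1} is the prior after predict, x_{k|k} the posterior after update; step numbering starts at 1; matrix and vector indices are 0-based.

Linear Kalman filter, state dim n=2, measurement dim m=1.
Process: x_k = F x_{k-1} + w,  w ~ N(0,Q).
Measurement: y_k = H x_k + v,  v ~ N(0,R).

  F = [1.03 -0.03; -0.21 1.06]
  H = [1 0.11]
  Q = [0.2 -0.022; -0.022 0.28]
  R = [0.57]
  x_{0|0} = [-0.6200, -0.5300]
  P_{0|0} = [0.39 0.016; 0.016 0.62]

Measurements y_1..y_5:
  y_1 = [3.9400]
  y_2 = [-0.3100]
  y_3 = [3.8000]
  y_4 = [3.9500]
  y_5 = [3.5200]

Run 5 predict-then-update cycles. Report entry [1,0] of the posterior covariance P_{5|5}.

P_post[1,0] = -0.4923

step 1: x^-=[-0.6227, -0.4316]  P^-=[0.6133 -0.1085; -0.1085 0.9867]  S=[1.1714]  K=[0.5134; 0.0000]  nu=[4.6102]  x^+=[1.7441, -0.4315]  P^+=[0.3046 -0.1085; -0.1085 0.9867]
step 2: x^-=[1.8094, -0.8236]  P^-=[0.5307 -0.2384; -0.2384 1.4504]  S=[1.0658]  K=[0.4733; -0.0740]  nu=[-2.0288]  x^+=[0.8491, -0.6735]  P^+=[0.2919 -0.2011; -0.2011 1.4446]
step 3: x^-=[0.8948, -0.8922]  P^-=[0.5234 -0.3519; -0.3519 2.0055]  S=[1.0403]  K=[0.4660; -0.1262]  nu=[3.0034]  x^+=[2.2942, -1.2712]  P^+=[0.2976 -0.2907; -0.2907 1.9890]
step 4: x^-=[2.4012, -1.8293]  P^-=[0.5355 -0.4689; -0.4689 2.6573]  S=[1.0345]  K=[0.4678; -0.1707]  nu=[1.7501]  x^+=[3.2198, -2.1280]  P^+=[0.3091 -0.3863; -0.3863 2.6272]
step 5: x^-=[3.3802, -2.9318]  P^-=[0.5542 -0.5966; -0.5966 3.4175]  S=[1.0343]  K=[0.4724; -0.2133]  nu=[0.4623]  x^+=[3.5986, -3.0304]  P^+=[0.3234 -0.4923; -0.4923 3.3705]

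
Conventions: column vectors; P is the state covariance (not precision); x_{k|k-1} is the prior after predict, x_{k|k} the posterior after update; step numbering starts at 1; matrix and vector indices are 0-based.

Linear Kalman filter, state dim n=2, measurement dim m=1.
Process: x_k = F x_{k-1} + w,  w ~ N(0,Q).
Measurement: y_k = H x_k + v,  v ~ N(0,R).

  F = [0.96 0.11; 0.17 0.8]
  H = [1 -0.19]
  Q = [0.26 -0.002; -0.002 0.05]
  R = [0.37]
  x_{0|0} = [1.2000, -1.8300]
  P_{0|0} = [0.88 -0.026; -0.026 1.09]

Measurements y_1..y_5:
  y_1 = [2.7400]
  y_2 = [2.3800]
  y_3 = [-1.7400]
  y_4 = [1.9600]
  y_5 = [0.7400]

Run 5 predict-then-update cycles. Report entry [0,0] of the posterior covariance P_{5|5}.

P_post[0,0] = 0.2336

step 1: x^-=[0.9507, -1.2600]  P^-=[1.0787 0.2171; 0.2171 0.7660]  S=[1.3939]  K=[0.7443; 0.0513]  nu=[1.5499]  x^+=[2.1043, -1.1804]  P^+=[0.3065 0.1638; 0.1638 0.7623]
step 2: x^-=[1.8903, -0.5866]  P^-=[0.5863 0.2440; 0.2440 0.5913]  S=[0.8849]  K=[0.6102; 0.1488]  nu=[0.3783]  x^+=[2.1211, -0.5304]  P^+=[0.2569 0.1637; 0.1637 0.5717]
step 3: x^-=[1.9779, -0.0637]  P^-=[0.5382 0.2190; 0.2190 0.4678]  S=[0.8419]  K=[0.5899; 0.1545]  nu=[-3.7300]  x^+=[-0.2223, -0.6401]  P^+=[0.2453 0.1422; 0.1422 0.4477]
step 4: x^-=[-0.2838, -0.5499]  P^-=[0.5215 0.1893; 0.1893 0.3823]  S=[0.8334]  K=[0.5826; 0.1400]  nu=[2.1393]  x^+=[0.9626, -0.2503]  P^+=[0.2386 0.1213; 0.1213 0.3660]
step 5: x^-=[0.8966, -0.0366]  P^-=[0.5100 0.1646; 0.1646 0.3241]  S=[0.8291]  K=[0.5774; 0.1243]  nu=[-0.1635]  x^+=[0.8022, -0.0569]  P^+=[0.2336 0.1051; 0.1051 0.3113]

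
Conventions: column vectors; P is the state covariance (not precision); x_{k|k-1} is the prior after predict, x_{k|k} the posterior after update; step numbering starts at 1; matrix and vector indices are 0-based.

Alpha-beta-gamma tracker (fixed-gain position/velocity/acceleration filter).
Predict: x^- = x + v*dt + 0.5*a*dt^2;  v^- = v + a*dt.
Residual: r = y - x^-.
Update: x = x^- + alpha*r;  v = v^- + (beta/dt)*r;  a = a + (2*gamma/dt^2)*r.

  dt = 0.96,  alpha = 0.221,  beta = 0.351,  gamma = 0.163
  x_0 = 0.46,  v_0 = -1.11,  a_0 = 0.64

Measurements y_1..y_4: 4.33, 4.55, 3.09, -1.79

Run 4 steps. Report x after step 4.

x_post = 9.1731

step 1: x_pred=-0.3107  r=4.6407  x^+=0.7149  v^+=1.2012  a^+=2.2816
step 2: x_pred=2.9194  r=1.6306  x^+=3.2797  v^+=3.9877  a^+=2.8584
step 3: x_pred=8.4250  r=-5.3350  x^+=7.2460  v^+=4.7811  a^+=0.9712
step 4: x_pred=12.2833  r=-14.0733  x^+=9.1731  v^+=0.5679  a^+=-4.0070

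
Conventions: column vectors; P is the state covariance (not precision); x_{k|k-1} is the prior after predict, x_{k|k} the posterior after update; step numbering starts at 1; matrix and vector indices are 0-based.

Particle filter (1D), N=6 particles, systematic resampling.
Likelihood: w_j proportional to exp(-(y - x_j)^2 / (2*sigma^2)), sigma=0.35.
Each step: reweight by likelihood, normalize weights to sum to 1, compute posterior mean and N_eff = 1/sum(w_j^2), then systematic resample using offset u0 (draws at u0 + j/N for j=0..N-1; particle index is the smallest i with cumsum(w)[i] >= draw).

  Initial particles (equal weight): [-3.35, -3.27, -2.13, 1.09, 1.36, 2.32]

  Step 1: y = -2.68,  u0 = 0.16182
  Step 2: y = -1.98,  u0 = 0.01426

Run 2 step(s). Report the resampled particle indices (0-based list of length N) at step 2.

resampled_idx = [3, 3, 4, 4, 5, 5]

step 1: w=[0.2311, 0.3488, 0.4201, 0.0000, 0.0000, 0.0000]  mean=-2.8096  Neff=2.8446  idx=[0, 1, 1, 2, 2, 2]
step 2: w=[0.0002, 0.0004, 0.0004, 0.3330, 0.3330, 0.3330]  mean=-2.1311  Neff=3.0060  idx=[3, 3, 4, 4, 5, 5]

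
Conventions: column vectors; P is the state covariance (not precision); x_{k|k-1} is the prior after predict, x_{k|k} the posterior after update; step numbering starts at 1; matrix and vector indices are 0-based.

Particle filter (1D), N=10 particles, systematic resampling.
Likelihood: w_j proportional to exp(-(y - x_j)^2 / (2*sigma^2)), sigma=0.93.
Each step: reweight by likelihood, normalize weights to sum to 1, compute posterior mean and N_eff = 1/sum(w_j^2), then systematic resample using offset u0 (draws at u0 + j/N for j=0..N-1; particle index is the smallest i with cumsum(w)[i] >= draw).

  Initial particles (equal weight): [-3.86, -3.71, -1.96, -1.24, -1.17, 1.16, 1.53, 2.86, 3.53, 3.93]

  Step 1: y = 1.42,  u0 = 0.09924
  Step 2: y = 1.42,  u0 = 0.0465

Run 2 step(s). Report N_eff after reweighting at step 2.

N_eff = 8.5797

step 1: w=[0.0000, 0.0000, 0.0006, 0.0070, 0.0086, 0.4011, 0.4142, 0.1258, 0.0318, 0.0109]  mean=1.5941  Neff=2.8610  idx=[5, 5, 5, 5, 6, 6, 6, 6, 7, 9]
step 2: w=[0.1180, 0.1180, 0.1180, 0.1180, 0.1219, 0.1219, 0.1219, 0.1219, 0.0370, 0.0032]  mean=1.4122  Neff=8.5797  idx=[0, 1, 2, 2, 3, 4, 5, 6, 7, 7]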